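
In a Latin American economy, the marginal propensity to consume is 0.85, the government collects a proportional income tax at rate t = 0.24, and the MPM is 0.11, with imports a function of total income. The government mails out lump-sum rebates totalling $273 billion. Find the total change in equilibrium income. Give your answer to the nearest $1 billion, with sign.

+$500 billion

A lump-sum tax change of −$273 billion shifts disposable income by +$273 billion; first-round consumption changes by −c × ΔT = −0.85 × (−$273 billion) = +$232.05 billion.
Expenditure multiplier = 1/(1 − c(1−t) + m) = 1/(1 − 0.85×0.76 + 0.11) = 1/0.464 ≈ 2.155.
The tax multiplier is −c × k ≈ −1.832, so ΔY = k × (−c·ΔT) = (+$232.05 billion) / 0.464 ≈ +$500 billion.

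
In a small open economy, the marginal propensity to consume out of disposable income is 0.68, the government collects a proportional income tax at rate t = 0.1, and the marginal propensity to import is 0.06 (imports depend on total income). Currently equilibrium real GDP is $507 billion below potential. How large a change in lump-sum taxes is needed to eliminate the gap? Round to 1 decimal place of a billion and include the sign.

Spending multiplier = 1/(1 − c(1−t) + m) = 1/(1 − 0.68×0.9 + 0.06) = 1/0.448 ≈ 2.232.
Tax multiplier = −c·k = −0.68/0.448 ≈ −1.518. Need ΔY = +$507 billion, so ΔT = ΔY/(−c·k) = −(+$507 billion) × 0.448 / 0.68 ≈ −$334 billion.
The government should cut lump-sum taxes by $334 billion.

−$334.0 billion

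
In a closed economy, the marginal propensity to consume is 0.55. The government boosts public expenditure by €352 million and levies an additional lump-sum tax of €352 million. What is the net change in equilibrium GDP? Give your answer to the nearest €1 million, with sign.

+€352 million

Expenditure multiplier = 1/(1 − MPC) = 1/(1 − 0.55) = 1/0.45 ≈ 2.222.
ΔG contributes k·ΔG = (+€352 million) / 0.45 ≈ +€782.2 million.
ΔT of +€352 million changes first-round spending by −c·ΔT = −€193.6 million, contributing k·(−c·ΔT) = (−€193.6 million) / 0.45 ≈ −€430.2 million.
With ΔG = ΔT and no other leakages, the balanced-budget multiplier is 1, so ΔY = ΔG = +€352 million.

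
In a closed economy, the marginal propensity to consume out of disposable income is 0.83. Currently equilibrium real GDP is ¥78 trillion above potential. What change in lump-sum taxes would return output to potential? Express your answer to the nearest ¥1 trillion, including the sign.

+¥16 trillion

Spending multiplier = 1/(1 − MPC) = 1/(1 − 0.83) = 1/0.17 ≈ 5.882.
Tax multiplier = −c·k = −0.83/0.17 ≈ −4.882. Need ΔY = −¥78 trillion, so ΔT = ΔY/(−c·k) = −(−¥78 trillion) × 0.17 / 0.83 ≈ +¥16 trillion.
The government should raise lump-sum taxes by ¥16 trillion.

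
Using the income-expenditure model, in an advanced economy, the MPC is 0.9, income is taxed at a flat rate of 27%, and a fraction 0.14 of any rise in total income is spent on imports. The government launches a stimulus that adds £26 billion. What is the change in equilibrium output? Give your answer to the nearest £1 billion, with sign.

+£54 billion

Spending multiplier = 1/(1 − c(1−t) + m) = 1/(1 − 0.9×0.73 + 0.14) = 1/0.483 ≈ 2.07.
ΔY = k × ΔG = (+£26 billion) / 0.483 ≈ +£54 billion.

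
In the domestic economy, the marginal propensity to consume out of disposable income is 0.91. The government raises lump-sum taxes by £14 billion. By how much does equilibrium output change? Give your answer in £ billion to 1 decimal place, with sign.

−£141.6 billion

A lump-sum tax change of +£14 billion shifts disposable income by −£14 billion; first-round consumption changes by −c × ΔT = −0.91 × (+£14 billion) = −£12.74 billion.
Expenditure multiplier = 1/(1 − MPC) = 1/(1 − 0.91) = 1/0.09 ≈ 11.111.
The tax multiplier is −c × k ≈ −10.111, so ΔY = k × (−c·ΔT) = (−£12.74 billion) / 0.09 ≈ −£141.6 billion.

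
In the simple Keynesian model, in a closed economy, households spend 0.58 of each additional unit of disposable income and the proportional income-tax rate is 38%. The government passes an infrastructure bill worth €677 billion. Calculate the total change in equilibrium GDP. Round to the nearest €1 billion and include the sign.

+€1,057 billion

Spending multiplier = 1/(1 − c(1−t)) = 1/(1 − 0.58×0.62) = 1/0.6404 ≈ 1.562.
ΔY = k × ΔG = (+€677 billion) / 0.6404 ≈ +€1,057 billion.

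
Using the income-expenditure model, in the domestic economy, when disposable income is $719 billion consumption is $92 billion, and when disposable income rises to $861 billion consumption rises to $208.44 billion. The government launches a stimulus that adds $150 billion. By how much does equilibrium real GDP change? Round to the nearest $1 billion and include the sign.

MPC = ΔC/ΔYd = (208.44 − 92)/(861 − 719) = 116.44/142 = 0.82.
Government-spending multiplier = 1/(1 − MPC) = 1/(1 − 0.82) = 1/0.18 ≈ 5.556.
ΔY = k × ΔG = (+$150 billion) / 0.18 ≈ +$833 billion.

+$833 billion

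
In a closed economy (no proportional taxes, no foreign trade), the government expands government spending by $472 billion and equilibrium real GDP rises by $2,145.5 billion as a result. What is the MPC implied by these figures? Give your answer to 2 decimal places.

Implied spending multiplier k = ΔY/ΔG = 2,145.5/472 ≈ 4.5456.
Since k = 1/(1 − MPC), MPC = 1 − 1/k = 1 − ΔG/ΔY = 1 − 472/2,145.5 ≈ 0.78.

0.78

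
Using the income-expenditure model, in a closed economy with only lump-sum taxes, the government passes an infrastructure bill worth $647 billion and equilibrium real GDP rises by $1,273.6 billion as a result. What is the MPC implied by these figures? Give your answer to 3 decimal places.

0.492

Implied spending multiplier k = ΔY/ΔG = 1,273.6/647 ≈ 1.9685.
Since k = 1/(1 − MPC), MPC = 1 − 1/k = 1 − ΔG/ΔY = 1 − 647/1,273.6 ≈ 0.492.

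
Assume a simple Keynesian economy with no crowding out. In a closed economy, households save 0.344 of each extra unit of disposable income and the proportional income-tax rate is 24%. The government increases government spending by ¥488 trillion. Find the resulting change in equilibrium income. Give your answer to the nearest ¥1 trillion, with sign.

MPC = 1 − MPS = 1 − 0.344 = 0.656.
Government-spending multiplier = 1/(1 − c(1−t)) = 1/(1 − 0.656×0.76) = 1/0.50144 ≈ 1.994.
ΔY = k × ΔG = (+¥488 trillion) / 0.50144 ≈ +¥973 trillion.

+¥973 trillion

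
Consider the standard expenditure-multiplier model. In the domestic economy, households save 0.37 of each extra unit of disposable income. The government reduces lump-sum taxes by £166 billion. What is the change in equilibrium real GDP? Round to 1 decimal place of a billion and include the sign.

+£282.6 billion

MPC = 1 − MPS = 1 − 0.37 = 0.63.
A lump-sum tax change of −£166 billion shifts disposable income by +£166 billion; first-round consumption changes by −c × ΔT = −0.63 × (−£166 billion) = +£104.58 billion.
Expenditure multiplier = 1/(1 − MPC) = 1/(1 − 0.63) = 1/0.37 ≈ 2.703.
The tax multiplier is −c × k ≈ −1.703, so ΔY = k × (−c·ΔT) = (+£104.58 billion) / 0.37 ≈ +£282.6 billion.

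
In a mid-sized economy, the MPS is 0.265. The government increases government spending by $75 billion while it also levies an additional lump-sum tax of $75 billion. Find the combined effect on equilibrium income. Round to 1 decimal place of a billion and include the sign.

MPC = 1 − MPS = 1 − 0.265 = 0.735.
Expenditure multiplier = 1/(1 − MPC) = 1/(1 − 0.735) = 1/0.265 ≈ 3.774.
ΔG contributes k·ΔG = (+$75 billion) / 0.265 ≈ +$283 billion.
ΔT of +$75 billion changes first-round spending by −c·ΔT = −$55.125 billion, contributing k·(−c·ΔT) = (−$55.125 billion) / 0.265 ≈ −$208 billion.
With ΔG = ΔT and no other leakages, the balanced-budget multiplier is 1, so ΔY = ΔG = +$75 billion.

+$75.0 billion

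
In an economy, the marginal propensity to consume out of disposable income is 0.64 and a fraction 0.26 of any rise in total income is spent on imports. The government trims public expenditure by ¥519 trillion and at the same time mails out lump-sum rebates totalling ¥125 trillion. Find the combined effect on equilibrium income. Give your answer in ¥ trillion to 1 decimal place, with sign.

Expenditure multiplier = 1/(1 − c + m) = 1/(1 − 0.64 + 0.26) = 1/0.62 ≈ 1.613.
ΔG contributes k·ΔG = (−¥519 trillion) / 0.62 ≈ −¥837.1 trillion.
ΔT of −¥125 trillion changes first-round spending by −c·ΔT = +¥80 trillion, contributing k·(−c·ΔT) = (+¥80 trillion) / 0.62 ≈ +¥129 trillion.
Net ΔY = k(ΔG − c·ΔT) = (−¥439 trillion) / 0.62 ≈ −¥708.1 trillion.

−¥708.1 trillion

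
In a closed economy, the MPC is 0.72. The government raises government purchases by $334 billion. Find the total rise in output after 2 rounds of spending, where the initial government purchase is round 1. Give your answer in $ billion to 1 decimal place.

$574.5 billion

Round 1 adds ΔG = $334 billion; each later round is MPC = 0.72 times the previous.
After 2 rounds: 334 + 240.48 = ΔG·(1 − c^2)/(1 − c) = 334 × (1 − 0.5184)/0.28 ≈ $574.5 billion.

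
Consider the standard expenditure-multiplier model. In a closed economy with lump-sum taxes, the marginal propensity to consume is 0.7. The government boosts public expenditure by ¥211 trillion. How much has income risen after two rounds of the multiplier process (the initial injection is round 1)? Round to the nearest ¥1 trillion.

¥359 trillion

Round 1 adds ΔG = ¥211 trillion; each later round is MPC = 0.7 times the previous.
After 2 rounds: 211 + 147.7 = ΔG·(1 − c^2)/(1 − c) = 211 × (1 − 0.49)/0.3 ≈ ¥359 trillion.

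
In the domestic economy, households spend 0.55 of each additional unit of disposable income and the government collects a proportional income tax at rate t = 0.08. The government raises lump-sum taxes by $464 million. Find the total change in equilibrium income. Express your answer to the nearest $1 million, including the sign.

−$517 million

A lump-sum tax change of +$464 million shifts disposable income by −$464 million; first-round consumption changes by −c × ΔT = −0.55 × (+$464 million) = −$255.2 million.
Expenditure multiplier = 1/(1 − c(1−t)) = 1/(1 − 0.55×0.92) = 1/0.494 ≈ 2.024.
The tax multiplier is −c × k ≈ −1.113, so ΔY = k × (−c·ΔT) = (−$255.2 million) / 0.494 ≈ −$517 million.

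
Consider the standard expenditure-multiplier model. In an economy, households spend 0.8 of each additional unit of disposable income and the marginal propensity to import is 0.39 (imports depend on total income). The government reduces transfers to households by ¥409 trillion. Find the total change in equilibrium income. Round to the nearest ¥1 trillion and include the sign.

The transfer change shifts disposable income by −¥409 trillion, so first-round consumption changes by c·ΔTR = 0.8 × (−¥409 trillion) = −¥327.2 trillion.
Expenditure multiplier = 1/(1 − c + m) = 1/(1 − 0.8 + 0.39) = 1/0.59 ≈ 1.695.
The transfer multiplier is c × k ≈ 1.356, so ΔY = k × (c·ΔTR) = (−¥327.2 trillion) / 0.59 ≈ −¥555 trillion.

−¥555 trillion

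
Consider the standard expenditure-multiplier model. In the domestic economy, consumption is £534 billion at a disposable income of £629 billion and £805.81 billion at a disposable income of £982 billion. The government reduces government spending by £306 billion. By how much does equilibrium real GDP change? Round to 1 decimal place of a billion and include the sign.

MPC = ΔC/ΔYd = (805.81 − 534)/(982 − 629) = 271.81/353 = 0.77.
Government-spending multiplier = 1/(1 − MPC) = 1/(1 − 0.77) = 1/0.23 ≈ 4.348.
ΔY = k × ΔG = (−£306 billion) / 0.23 ≈ −£1,330.4 billion.

−£1,330.4 billion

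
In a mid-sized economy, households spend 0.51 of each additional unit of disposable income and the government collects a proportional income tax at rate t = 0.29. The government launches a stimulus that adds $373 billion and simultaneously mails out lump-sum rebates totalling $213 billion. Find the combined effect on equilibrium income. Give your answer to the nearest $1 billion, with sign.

Expenditure multiplier = 1/(1 − c(1−t)) = 1/(1 − 0.51×0.71) = 1/0.6379 ≈ 1.568.
ΔG contributes k·ΔG = (+$373 billion) / 0.6379 ≈ +$584.7 billion.
ΔT of −$213 billion changes first-round spending by −c·ΔT = +$108.63 billion, contributing k·(−c·ΔT) = (+$108.63 billion) / 0.6379 ≈ +$170.3 billion.
Net ΔY = k(ΔG − c·ΔT) = (+$481.63 billion) / 0.6379 ≈ +$755 billion.

+$755 billion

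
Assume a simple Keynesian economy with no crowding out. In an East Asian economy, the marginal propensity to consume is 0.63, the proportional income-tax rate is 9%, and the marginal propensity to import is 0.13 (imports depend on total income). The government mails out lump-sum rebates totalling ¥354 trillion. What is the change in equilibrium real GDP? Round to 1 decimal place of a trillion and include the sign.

A lump-sum tax change of −¥354 trillion shifts disposable income by +¥354 trillion; first-round consumption changes by −c × ΔT = −0.63 × (−¥354 trillion) = +¥223.02 trillion.
Expenditure multiplier = 1/(1 − c(1−t) + m) = 1/(1 − 0.63×0.91 + 0.13) = 1/0.5567 ≈ 1.796.
The tax multiplier is −c × k ≈ −1.132, so ΔY = k × (−c·ΔT) = (+¥223.02 trillion) / 0.5567 ≈ +¥400.6 trillion.

+¥400.6 trillion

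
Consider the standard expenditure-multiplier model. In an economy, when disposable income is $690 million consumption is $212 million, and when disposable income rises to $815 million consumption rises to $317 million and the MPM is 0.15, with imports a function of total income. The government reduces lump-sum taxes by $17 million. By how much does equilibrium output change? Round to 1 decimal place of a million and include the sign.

MPC = ΔC/ΔYd = (317 − 212)/(815 − 690) = 105/125 = 0.84.
A lump-sum tax change of −$17 million shifts disposable income by +$17 million; first-round consumption changes by −c × ΔT = −0.84 × (−$17 million) = +$14.28 million.
Expenditure multiplier = 1/(1 − c + m) = 1/(1 − 0.84 + 0.15) = 1/0.31 ≈ 3.226.
The tax multiplier is −c × k ≈ −2.71, so ΔY = k × (−c·ΔT) = (+$14.28 million) / 0.31 ≈ +$46.1 million.

+$46.1 million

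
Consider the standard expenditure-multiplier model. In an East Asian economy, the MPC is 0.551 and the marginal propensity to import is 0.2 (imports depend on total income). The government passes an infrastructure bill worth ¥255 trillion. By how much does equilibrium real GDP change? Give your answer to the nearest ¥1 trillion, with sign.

Expenditure multiplier = 1/(1 − c + m) = 1/(1 − 0.551 + 0.2) = 1/0.649 ≈ 1.541.
ΔY = k × ΔG = (+¥255 trillion) / 0.649 ≈ +¥393 trillion.

+¥393 trillion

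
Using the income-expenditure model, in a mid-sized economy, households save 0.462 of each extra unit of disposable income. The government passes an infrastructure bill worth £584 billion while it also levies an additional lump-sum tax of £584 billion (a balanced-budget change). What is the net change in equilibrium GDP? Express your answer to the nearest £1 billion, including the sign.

+£584 billion

MPC = 1 − MPS = 1 − 0.462 = 0.538.
Expenditure multiplier = 1/(1 − MPC) = 1/(1 − 0.538) = 1/0.462 ≈ 2.165.
ΔG contributes k·ΔG = (+£584 billion) / 0.462 ≈ +£1,264.1 billion.
ΔT of +£584 billion changes first-round spending by −c·ΔT = −£314.192 billion, contributing k·(−c·ΔT) = (−£314.192 billion) / 0.462 ≈ −£680.1 billion.
With ΔG = ΔT and no other leakages, the balanced-budget multiplier is 1, so ΔY = ΔG = +£584 billion.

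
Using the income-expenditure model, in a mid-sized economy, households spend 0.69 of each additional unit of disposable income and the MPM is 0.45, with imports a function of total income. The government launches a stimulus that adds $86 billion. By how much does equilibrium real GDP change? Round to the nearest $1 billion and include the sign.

+$113 billion

Spending multiplier = 1/(1 − c + m) = 1/(1 − 0.69 + 0.45) = 1/0.76 ≈ 1.316.
ΔY = k × ΔG = (+$86 billion) / 0.76 ≈ +$113 billion.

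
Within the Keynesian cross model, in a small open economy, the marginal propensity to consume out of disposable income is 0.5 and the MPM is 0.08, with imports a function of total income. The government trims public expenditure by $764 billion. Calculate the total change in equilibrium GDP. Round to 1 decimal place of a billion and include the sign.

Government-spending multiplier = 1/(1 − c + m) = 1/(1 − 0.5 + 0.08) = 1/0.58 ≈ 1.724.
ΔY = k × ΔG = (−$764 billion) / 0.58 ≈ −$1,317.2 billion.

−$1,317.2 billion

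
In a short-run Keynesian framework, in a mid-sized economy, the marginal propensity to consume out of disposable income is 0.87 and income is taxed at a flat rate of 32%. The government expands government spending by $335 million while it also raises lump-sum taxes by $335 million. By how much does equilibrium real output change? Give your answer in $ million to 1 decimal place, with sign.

Expenditure multiplier = 1/(1 − c(1−t)) = 1/(1 − 0.87×0.68) = 1/0.4084 ≈ 2.449.
ΔG contributes k·ΔG = (+$335 million) / 0.4084 ≈ +$820.3 million.
ΔT of +$335 million changes first-round spending by −c·ΔT = −$291.45 million, contributing k·(−c·ΔT) = (−$291.45 million) / 0.4084 ≈ −$713.6 million.
Net ΔY = k(ΔG − c·ΔT) = (+$43.55 million) / 0.4084 ≈ +$106.6 million.

+$106.6 million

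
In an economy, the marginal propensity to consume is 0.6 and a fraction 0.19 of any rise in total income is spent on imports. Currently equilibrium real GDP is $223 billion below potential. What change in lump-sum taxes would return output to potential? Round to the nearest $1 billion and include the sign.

Spending multiplier = 1/(1 − c + m) = 1/(1 − 0.6 + 0.19) = 1/0.59 ≈ 1.695.
Tax multiplier = −c·k = −0.6/0.59 ≈ −1.017. Need ΔY = +$223 billion, so ΔT = ΔY/(−c·k) = −(+$223 billion) × 0.59 / 0.6 ≈ −$219 billion.
The government should cut lump-sum taxes by $219 billion.

−$219 billion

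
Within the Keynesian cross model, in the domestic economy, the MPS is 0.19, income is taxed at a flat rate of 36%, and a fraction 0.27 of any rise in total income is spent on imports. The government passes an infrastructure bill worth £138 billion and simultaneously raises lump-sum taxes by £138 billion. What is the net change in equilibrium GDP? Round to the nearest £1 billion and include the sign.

MPC = 1 − MPS = 1 − 0.19 = 0.81.
Expenditure multiplier = 1/(1 − c(1−t) + m) = 1/(1 − 0.81×0.64 + 0.27) = 1/0.7516 ≈ 1.33.
ΔG contributes k·ΔG = (+£138 billion) / 0.7516 ≈ +£183.6 billion.
ΔT of +£138 billion changes first-round spending by −c·ΔT = −£111.78 billion, contributing k·(−c·ΔT) = (−£111.78 billion) / 0.7516 ≈ −£148.7 billion.
Net ΔY = k(ΔG − c·ΔT) = (+£26.22 billion) / 0.7516 ≈ +£35 billion.

+£35 billion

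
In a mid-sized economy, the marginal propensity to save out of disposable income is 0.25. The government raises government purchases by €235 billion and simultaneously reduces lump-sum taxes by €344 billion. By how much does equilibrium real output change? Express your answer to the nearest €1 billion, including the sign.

+€1,972 billion

MPC = 1 − MPS = 1 − 0.25 = 0.75.
Expenditure multiplier = 1/(1 − MPC) = 1/(1 − 0.75) = 1/0.25 = 4.
ΔG contributes k·ΔG = (+€235 billion) / 0.25 = +€940 billion.
ΔT of −€344 billion changes first-round spending by −c·ΔT = +€258 billion, contributing k·(−c·ΔT) = (+€258 billion) / 0.25 = +€1,032 billion.
Net ΔY = k(ΔG − c·ΔT) = (+€493 billion) / 0.25 = +€1,972 billion.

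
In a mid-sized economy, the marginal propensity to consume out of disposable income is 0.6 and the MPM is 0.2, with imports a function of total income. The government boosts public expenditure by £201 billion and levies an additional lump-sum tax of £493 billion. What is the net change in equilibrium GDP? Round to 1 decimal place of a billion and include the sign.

Expenditure multiplier = 1/(1 − c + m) = 1/(1 − 0.6 + 0.2) = 1/0.6 ≈ 1.667.
ΔG contributes k·ΔG = (+£201 billion) / 0.6 = +£335 billion.
ΔT of +£493 billion changes first-round spending by −c·ΔT = −£295.8 billion, contributing k·(−c·ΔT) = (−£295.8 billion) / 0.6 = −£493 billion.
Net ΔY = k(ΔG − c·ΔT) = (−£94.8 billion) / 0.6 = −£158 billion.

−£158.0 billion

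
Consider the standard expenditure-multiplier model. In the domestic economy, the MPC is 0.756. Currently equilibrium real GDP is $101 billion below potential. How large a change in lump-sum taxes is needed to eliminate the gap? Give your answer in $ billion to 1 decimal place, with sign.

Spending multiplier = 1/(1 − MPC) = 1/(1 − 0.756) = 1/0.244 ≈ 4.098.
Tax multiplier = −c·k = −0.756/0.244 ≈ −3.098. Need ΔY = +$101 billion, so ΔT = ΔY/(−c·k) = −(+$101 billion) × 0.244 / 0.756 ≈ −$32.6 billion.
The government should cut lump-sum taxes by $32.6 billion.

−$32.6 billion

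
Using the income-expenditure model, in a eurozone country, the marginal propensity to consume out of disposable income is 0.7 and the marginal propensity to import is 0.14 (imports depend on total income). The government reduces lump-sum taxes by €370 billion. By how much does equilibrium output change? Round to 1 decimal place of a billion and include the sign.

+€588.6 billion

A lump-sum tax change of −€370 billion shifts disposable income by +€370 billion; first-round consumption changes by −c × ΔT = −0.7 × (−€370 billion) = +€259 billion.
Expenditure multiplier = 1/(1 − c + m) = 1/(1 − 0.7 + 0.14) = 1/0.44 ≈ 2.273.
The tax multiplier is −c × k ≈ −1.591, so ΔY = k × (−c·ΔT) = (+€259 billion) / 0.44 ≈ +€588.6 billion.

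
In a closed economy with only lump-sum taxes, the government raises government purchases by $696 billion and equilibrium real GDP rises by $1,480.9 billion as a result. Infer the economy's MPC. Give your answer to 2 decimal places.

Implied spending multiplier k = ΔY/ΔG = 1,480.9/696 ≈ 2.1277.
Since k = 1/(1 − MPC), MPC = 1 − 1/k = 1 − ΔG/ΔY = 1 − 696/1,480.9 ≈ 0.53.

0.53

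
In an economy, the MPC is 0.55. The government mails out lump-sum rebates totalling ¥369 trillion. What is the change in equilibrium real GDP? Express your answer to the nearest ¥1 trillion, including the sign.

+¥451 trillion

A lump-sum tax change of −¥369 trillion shifts disposable income by +¥369 trillion; first-round consumption changes by −c × ΔT = −0.55 × (−¥369 trillion) = +¥202.95 trillion.
Expenditure multiplier = 1/(1 − MPC) = 1/(1 − 0.55) = 1/0.45 ≈ 2.222.
The tax multiplier is −c × k ≈ −1.222, so ΔY = k × (−c·ΔT) = (+¥202.95 trillion) / 0.45 = +¥451 trillion.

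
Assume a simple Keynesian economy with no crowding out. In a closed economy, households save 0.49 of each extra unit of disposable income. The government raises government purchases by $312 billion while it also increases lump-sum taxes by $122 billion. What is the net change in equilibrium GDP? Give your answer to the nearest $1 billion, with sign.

MPC = 1 − MPS = 1 − 0.49 = 0.51.
Expenditure multiplier = 1/(1 − MPC) = 1/(1 − 0.51) = 1/0.49 ≈ 2.041.
ΔG contributes k·ΔG = (+$312 billion) / 0.49 ≈ +$636.7 billion.
ΔT of +$122 billion changes first-round spending by −c·ΔT = −$62.22 billion, contributing k·(−c·ΔT) = (−$62.22 billion) / 0.49 ≈ −$127 billion.
Net ΔY = k(ΔG − c·ΔT) = (+$249.78 billion) / 0.49 ≈ +$510 billion.

+$510 billion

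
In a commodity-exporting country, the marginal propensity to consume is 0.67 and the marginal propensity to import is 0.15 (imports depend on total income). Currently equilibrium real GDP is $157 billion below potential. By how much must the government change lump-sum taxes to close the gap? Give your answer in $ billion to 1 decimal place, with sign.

−$112.5 billion

Spending multiplier = 1/(1 − c + m) = 1/(1 − 0.67 + 0.15) = 1/0.48 ≈ 2.083.
Tax multiplier = −c·k = −0.67/0.48 ≈ −1.396. Need ΔY = +$157 billion, so ΔT = ΔY/(−c·k) = −(+$157 billion) × 0.48 / 0.67 ≈ −$112.5 billion.
The government should cut lump-sum taxes by $112.5 billion.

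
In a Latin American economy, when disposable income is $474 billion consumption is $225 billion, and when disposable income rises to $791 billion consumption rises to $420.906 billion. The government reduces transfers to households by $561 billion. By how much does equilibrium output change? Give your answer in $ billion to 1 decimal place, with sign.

−$907.6 billion

MPC = ΔC/ΔYd = (420.906 − 225)/(791 − 474) = 195.906/317 = 0.618.
The transfer change shifts disposable income by −$561 billion, so first-round consumption changes by c·ΔTR = 0.618 × (−$561 billion) = −$346.698 billion.
Expenditure multiplier = 1/(1 − MPC) = 1/(1 − 0.618) = 1/0.382 ≈ 2.618.
The transfer multiplier is c × k ≈ 1.618, so ΔY = k × (c·ΔTR) = (−$346.698 billion) / 0.382 ≈ −$907.6 billion.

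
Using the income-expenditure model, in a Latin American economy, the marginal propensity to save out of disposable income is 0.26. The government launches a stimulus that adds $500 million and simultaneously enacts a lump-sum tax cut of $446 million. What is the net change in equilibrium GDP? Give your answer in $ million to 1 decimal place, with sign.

+$3,192.5 million

MPC = 1 − MPS = 1 − 0.26 = 0.74.
Expenditure multiplier = 1/(1 − MPC) = 1/(1 − 0.74) = 1/0.26 ≈ 3.846.
ΔG contributes k·ΔG = (+$500 million) / 0.26 ≈ +$1,923.1 million.
ΔT of −$446 million changes first-round spending by −c·ΔT = +$330.04 million, contributing k·(−c·ΔT) = (+$330.04 million) / 0.26 ≈ +$1,269.4 million.
Net ΔY = k(ΔG − c·ΔT) = (+$830.04 million) / 0.26 ≈ +$3,192.5 million.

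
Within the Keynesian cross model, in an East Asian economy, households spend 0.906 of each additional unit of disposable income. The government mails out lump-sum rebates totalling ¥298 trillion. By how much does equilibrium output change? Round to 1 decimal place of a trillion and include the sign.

+¥2,872.2 trillion

A lump-sum tax change of −¥298 trillion shifts disposable income by +¥298 trillion; first-round consumption changes by −c × ΔT = −0.906 × (−¥298 trillion) = +¥269.988 trillion.
Expenditure multiplier = 1/(1 − MPC) = 1/(1 − 0.906) = 1/0.094 ≈ 10.638.
The tax multiplier is −c × k ≈ −9.638, so ΔY = k × (−c·ΔT) = (+¥269.988 trillion) / 0.094 ≈ +¥2,872.2 trillion.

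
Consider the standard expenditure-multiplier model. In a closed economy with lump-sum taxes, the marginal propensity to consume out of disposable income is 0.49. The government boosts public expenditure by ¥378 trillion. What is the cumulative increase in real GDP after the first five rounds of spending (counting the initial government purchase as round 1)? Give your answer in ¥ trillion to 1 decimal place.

¥720.2 trillion

Round 1 adds ΔG = ¥378 trillion; each later round is MPC = 0.49 times the previous.
After 5 rounds: 378 + 185.22 + 90.7578 + 44.471322 + 21.79094778 = ΔG·(1 − c^5)/(1 − c) = 378 × (1 − 0.0282475249)/0.51 ≈ ¥720.2 trillion.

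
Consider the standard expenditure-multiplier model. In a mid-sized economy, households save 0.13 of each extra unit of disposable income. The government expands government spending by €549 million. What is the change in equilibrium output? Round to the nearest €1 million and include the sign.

MPC = 1 − MPS = 1 − 0.13 = 0.87.
Expenditure multiplier = 1/(1 − MPC) = 1/(1 − 0.87) = 1/0.13 ≈ 7.692.
ΔY = k × ΔG = (+€549 million) / 0.13 ≈ +€4,223 million.

+€4,223 million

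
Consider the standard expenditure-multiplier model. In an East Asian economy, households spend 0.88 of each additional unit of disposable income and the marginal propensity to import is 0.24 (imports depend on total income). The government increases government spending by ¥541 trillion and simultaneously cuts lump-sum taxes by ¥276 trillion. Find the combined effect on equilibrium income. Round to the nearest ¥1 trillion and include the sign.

Expenditure multiplier = 1/(1 − c + m) = 1/(1 − 0.88 + 0.24) = 1/0.36 ≈ 2.778.
ΔG contributes k·ΔG = (+¥541 trillion) / 0.36 ≈ +¥1,502.8 trillion.
ΔT of −¥276 trillion changes first-round spending by −c·ΔT = +¥242.88 trillion, contributing k·(−c·ΔT) = (+¥242.88 trillion) / 0.36 ≈ +¥674.7 trillion.
Net ΔY = k(ΔG − c·ΔT) = (+¥783.88 trillion) / 0.36 ≈ +¥2,177 trillion.

+¥2,177 trillion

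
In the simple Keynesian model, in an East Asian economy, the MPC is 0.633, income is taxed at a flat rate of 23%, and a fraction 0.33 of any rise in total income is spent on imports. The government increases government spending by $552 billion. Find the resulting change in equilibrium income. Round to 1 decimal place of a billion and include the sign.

Expenditure multiplier = 1/(1 − c(1−t) + m) = 1/(1 − 0.633×0.77 + 0.33) = 1/0.84259 ≈ 1.187.
ΔY = k × ΔG = (+$552 billion) / 0.84259 ≈ +$655.1 billion.

+$655.1 billion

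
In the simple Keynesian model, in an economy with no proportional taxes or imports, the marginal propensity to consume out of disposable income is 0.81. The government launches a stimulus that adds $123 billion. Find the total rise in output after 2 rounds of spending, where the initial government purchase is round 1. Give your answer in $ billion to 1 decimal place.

$222.6 billion

Round 1 adds ΔG = $123 billion; each later round is MPC = 0.81 times the previous.
After 2 rounds: 123 + 99.63 = ΔG·(1 − c^2)/(1 − c) = 123 × (1 − 0.6561)/0.19 ≈ $222.6 billion.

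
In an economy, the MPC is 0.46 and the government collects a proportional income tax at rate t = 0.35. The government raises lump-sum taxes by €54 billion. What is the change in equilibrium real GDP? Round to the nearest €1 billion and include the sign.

A lump-sum tax change of +€54 billion shifts disposable income by −€54 billion; first-round consumption changes by −c × ΔT = −0.46 × (+€54 billion) = −€24.84 billion.
Expenditure multiplier = 1/(1 − c(1−t)) = 1/(1 − 0.46×0.65) = 1/0.701 ≈ 1.427.
The tax multiplier is −c × k ≈ −0.656, so ΔY = k × (−c·ΔT) = (−€24.84 billion) / 0.701 ≈ −€35 billion.

−€35 billion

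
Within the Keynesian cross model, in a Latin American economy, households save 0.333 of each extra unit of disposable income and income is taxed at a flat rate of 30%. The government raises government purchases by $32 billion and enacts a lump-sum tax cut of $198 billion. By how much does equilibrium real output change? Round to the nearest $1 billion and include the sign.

MPC = 1 − MPS = 1 − 0.333 = 0.667.
Expenditure multiplier = 1/(1 − c(1−t)) = 1/(1 − 0.667×0.7) = 1/0.5331 ≈ 1.876.
ΔG contributes k·ΔG = (+$32 billion) / 0.5331 ≈ +$60 billion.
ΔT of −$198 billion changes first-round spending by −c·ΔT = +$132.066 billion, contributing k·(−c·ΔT) = (+$132.066 billion) / 0.5331 ≈ +$247.7 billion.
Net ΔY = k(ΔG − c·ΔT) = (+$164.066 billion) / 0.5331 ≈ +$308 billion.

+$308 billion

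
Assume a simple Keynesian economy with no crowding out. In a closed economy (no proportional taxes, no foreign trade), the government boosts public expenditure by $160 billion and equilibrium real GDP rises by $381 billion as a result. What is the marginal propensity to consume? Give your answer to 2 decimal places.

0.58

Implied spending multiplier k = ΔY/ΔG = 381/160 ≈ 2.3813.
Since k = 1/(1 − MPC), MPC = 1 − 1/k = 1 − ΔG/ΔY = 1 − 160/381 ≈ 0.58.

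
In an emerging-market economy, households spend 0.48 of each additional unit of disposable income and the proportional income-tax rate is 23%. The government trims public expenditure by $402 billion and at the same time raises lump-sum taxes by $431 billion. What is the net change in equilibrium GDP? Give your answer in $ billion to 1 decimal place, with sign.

−$965.9 billion

Expenditure multiplier = 1/(1 − c(1−t)) = 1/(1 − 0.48×0.77) = 1/0.6304 ≈ 1.586.
ΔG contributes k·ΔG = (−$402 billion) / 0.6304 ≈ −$637.7 billion.
ΔT of +$431 billion changes first-round spending by −c·ΔT = −$206.88 billion, contributing k·(−c·ΔT) = (−$206.88 billion) / 0.6304 ≈ −$328.2 billion.
Net ΔY = k(ΔG − c·ΔT) = (−$608.88 billion) / 0.6304 ≈ −$965.9 billion.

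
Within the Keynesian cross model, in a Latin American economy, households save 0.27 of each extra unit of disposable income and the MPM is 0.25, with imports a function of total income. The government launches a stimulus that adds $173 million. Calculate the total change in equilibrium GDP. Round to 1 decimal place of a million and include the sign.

MPC = 1 − MPS = 1 − 0.27 = 0.73.
Government-spending multiplier = 1/(1 − c + m) = 1/(1 − 0.73 + 0.25) = 1/0.52 ≈ 1.923.
ΔY = k × ΔG = (+$173 million) / 0.52 ≈ +$332.7 million.

+$332.7 million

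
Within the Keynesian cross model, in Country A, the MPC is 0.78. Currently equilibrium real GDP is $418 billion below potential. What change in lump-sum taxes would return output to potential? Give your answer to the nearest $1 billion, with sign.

−$118 billion

Spending multiplier = 1/(1 − MPC) = 1/(1 − 0.78) = 1/0.22 ≈ 4.545.
Tax multiplier = −c·k = −0.78/0.22 ≈ −3.545. Need ΔY = +$418 billion, so ΔT = ΔY/(−c·k) = −(+$418 billion) × 0.22 / 0.78 ≈ −$118 billion.
The government should cut lump-sum taxes by $118 billion.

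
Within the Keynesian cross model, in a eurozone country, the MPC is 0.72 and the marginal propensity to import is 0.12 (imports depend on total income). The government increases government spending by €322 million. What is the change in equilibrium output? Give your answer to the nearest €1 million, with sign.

Spending multiplier = 1/(1 − c + m) = 1/(1 − 0.72 + 0.12) = 1/0.4 = 2.5.
ΔY = k × ΔG = (+€322 million) / 0.4 = +€805 million.

+€805 million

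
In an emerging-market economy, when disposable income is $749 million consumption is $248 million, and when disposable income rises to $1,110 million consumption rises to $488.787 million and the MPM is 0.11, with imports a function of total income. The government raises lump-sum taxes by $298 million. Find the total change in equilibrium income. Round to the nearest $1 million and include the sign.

−$449 million

MPC = ΔC/ΔYd = (488.787 − 248)/(1,110 − 749) = 240.787/361 = 0.667.
A lump-sum tax change of +$298 million shifts disposable income by −$298 million; first-round consumption changes by −c × ΔT = −0.667 × (+$298 million) = −$198.766 million.
Expenditure multiplier = 1/(1 − c + m) = 1/(1 − 0.667 + 0.11) = 1/0.443 ≈ 2.257.
The tax multiplier is −c × k ≈ −1.506, so ΔY = k × (−c·ΔT) = (−$198.766 million) / 0.443 ≈ −$449 million.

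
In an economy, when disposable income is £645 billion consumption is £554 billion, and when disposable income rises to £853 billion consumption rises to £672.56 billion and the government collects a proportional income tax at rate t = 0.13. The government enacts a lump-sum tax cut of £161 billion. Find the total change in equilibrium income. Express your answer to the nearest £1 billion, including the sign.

MPC = ΔC/ΔYd = (672.56 − 554)/(853 − 645) = 118.56/208 = 0.57.
A lump-sum tax change of −£161 billion shifts disposable income by +£161 billion; first-round consumption changes by −c × ΔT = −0.57 × (−£161 billion) = +£91.77 billion.
Expenditure multiplier = 1/(1 − c(1−t)) = 1/(1 − 0.57×0.87) = 1/0.5041 ≈ 1.984.
The tax multiplier is −c × k ≈ −1.131, so ΔY = k × (−c·ΔT) = (+£91.77 billion) / 0.5041 ≈ +£182 billion.

+£182 billion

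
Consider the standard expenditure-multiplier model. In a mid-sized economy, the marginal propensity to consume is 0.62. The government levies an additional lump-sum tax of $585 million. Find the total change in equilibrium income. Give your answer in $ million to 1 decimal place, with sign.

A lump-sum tax change of +$585 million shifts disposable income by −$585 million; first-round consumption changes by −c × ΔT = −0.62 × (+$585 million) = −$362.7 million.
Expenditure multiplier = 1/(1 − MPC) = 1/(1 − 0.62) = 1/0.38 ≈ 2.632.
The tax multiplier is −c × k ≈ −1.632, so ΔY = k × (−c·ΔT) = (−$362.7 million) / 0.38 ≈ −$954.5 million.

−$954.5 million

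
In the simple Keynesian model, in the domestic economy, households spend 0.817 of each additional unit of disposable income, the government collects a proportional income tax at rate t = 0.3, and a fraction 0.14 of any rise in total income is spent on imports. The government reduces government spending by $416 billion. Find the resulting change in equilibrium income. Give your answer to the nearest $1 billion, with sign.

Spending multiplier = 1/(1 − c(1−t) + m) = 1/(1 − 0.817×0.7 + 0.14) = 1/0.5681 ≈ 1.76.
ΔY = k × ΔG = (−$416 billion) / 0.5681 ≈ −$732 billion.

−$732 billion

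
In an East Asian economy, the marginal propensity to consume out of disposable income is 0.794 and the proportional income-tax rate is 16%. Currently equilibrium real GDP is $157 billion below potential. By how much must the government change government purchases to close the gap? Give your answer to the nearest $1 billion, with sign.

Spending multiplier = 1/(1 − c(1−t)) = 1/(1 − 0.794×0.84) = 1/0.33304 ≈ 3.003.
Need ΔY = +$157 billion, so ΔG = ΔY/k = (+$157 billion) × 0.33304 ≈ +$52 billion.
The government should increase government purchases by $52 billion.

+$52 billion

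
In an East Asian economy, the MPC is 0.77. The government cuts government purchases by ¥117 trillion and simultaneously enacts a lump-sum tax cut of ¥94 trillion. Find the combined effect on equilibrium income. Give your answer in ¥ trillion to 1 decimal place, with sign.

−¥194.0 trillion

Expenditure multiplier = 1/(1 − MPC) = 1/(1 − 0.77) = 1/0.23 ≈ 4.348.
ΔG contributes k·ΔG = (−¥117 trillion) / 0.23 ≈ −¥508.7 trillion.
ΔT of −¥94 trillion changes first-round spending by −c·ΔT = +¥72.38 trillion, contributing k·(−c·ΔT) = (+¥72.38 trillion) / 0.23 ≈ +¥314.7 trillion.
Net ΔY = k(ΔG − c·ΔT) = (−¥44.62 trillion) / 0.23 = −¥194 trillion.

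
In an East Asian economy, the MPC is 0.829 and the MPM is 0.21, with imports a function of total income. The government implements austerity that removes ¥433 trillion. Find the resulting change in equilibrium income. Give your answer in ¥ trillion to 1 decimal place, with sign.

Spending multiplier = 1/(1 − c + m) = 1/(1 − 0.829 + 0.21) = 1/0.381 ≈ 2.625.
ΔY = k × ΔG = (−¥433 trillion) / 0.381 ≈ −¥1,136.5 trillion.

−¥1,136.5 trillion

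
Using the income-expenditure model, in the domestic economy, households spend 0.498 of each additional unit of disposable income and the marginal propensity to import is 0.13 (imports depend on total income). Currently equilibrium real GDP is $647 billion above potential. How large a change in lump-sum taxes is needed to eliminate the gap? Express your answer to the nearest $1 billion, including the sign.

Spending multiplier = 1/(1 − c + m) = 1/(1 − 0.498 + 0.13) = 1/0.632 ≈ 1.582.
Tax multiplier = −c·k = −0.498/0.632 ≈ −0.788. Need ΔY = −$647 billion, so ΔT = ΔY/(−c·k) = −(−$647 billion) × 0.632 / 0.498 ≈ +$821 billion.
The government should raise lump-sum taxes by $821 billion.

+$821 billion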